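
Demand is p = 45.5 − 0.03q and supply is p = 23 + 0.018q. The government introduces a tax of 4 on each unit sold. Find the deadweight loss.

166.67

Competitive equilibrium: 45.5 − 0.03q = 23 + 0.018q → q* = 468.75, p* = 31.4375.
With the tax, the buyer price exceeds the seller price by 4: (45.5 − 0.03q) − (23 + 0.018q) = 4 → q' = 385.4167.
Δq = 468.75 − 385.4167 = 83.3333; the wedge equals the tax, 4.
Deadweight loss = ½ × 83.3333 × 4 = 166.67.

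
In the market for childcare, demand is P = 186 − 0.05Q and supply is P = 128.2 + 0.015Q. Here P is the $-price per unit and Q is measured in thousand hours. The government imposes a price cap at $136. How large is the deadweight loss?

Competitive equilibrium: 186 − 0.05Q = 128.2 + 0.015Q → Q* = 889.2308, P* = 141.5385.
At the ceiling P = 136, quantity supplied = (136 − 128.2)/0.015 = 520.
Willingness to pay at Q' = 520: 186 − 0.05·520 = 160.
ΔQ = 889.2308 − 520 = 369.2308; wedge = 160 − 136 = 24.
Welfare loss = ½ × 369.2308 × 24 = $4430.77 thousand.

$4430.77 thousand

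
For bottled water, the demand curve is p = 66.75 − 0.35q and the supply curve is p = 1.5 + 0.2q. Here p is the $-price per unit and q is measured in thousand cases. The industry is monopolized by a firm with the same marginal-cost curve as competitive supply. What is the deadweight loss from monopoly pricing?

$585.36 thousand

Competitive equilibrium: 66.75 − 0.35q = 1.5 + 0.2q → q* = 118.6364, p* = 25.2273.
Marginal revenue: MR = 66.75 − 0.7q. Set MR = MC: 66.75 − 0.7q = 1.5 + 0.2q → q_m = 72.5.
Price p_m = 66.75 − 0.35·72.5 = 41.375; MC(q_m) = 1.5 + 0.2·72.5 = 16.
Competitive q* = 118.6364, so Δq = 46.1364; wedge = 41.375 − 16 = 25.375.
Deadweight loss = ½ × 46.1364 × 25.375 = $585.36 thousand.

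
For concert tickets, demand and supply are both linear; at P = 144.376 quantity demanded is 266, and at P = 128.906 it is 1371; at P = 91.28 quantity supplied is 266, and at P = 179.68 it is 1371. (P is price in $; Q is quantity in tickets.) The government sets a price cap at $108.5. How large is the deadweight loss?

Demand slope = (128.906 − 144.376)/(1371 − 266) = −0.014, so P = 148.1 − 0.014Q.
Supply slope = (179.68 − 91.28)/(1371 − 266) = 0.08, so P = 70 + 0.08Q.
Competitive equilibrium: 148.1 − 0.014Q = 70 + 0.08Q → Q* = 830.8511, P* = 136.4681.
At the ceiling P = 108.5, quantity supplied = (108.5 − 70)/0.08 = 481.25.
Willingness to pay at Q' = 481.25: 148.1 − 0.014·481.25 = 141.3625.
ΔQ = 830.8511 − 481.25 = 349.6011; wedge = 141.3625 − 108.5 = 32.8625.
Deadweight loss = ½ × 349.6011 × 32.8625 = $5744.38.

$5744.38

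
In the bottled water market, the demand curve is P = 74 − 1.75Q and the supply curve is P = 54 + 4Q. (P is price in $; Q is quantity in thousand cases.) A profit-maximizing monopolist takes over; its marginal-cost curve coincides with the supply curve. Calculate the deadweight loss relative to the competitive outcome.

Competitive equilibrium: 74 − 1.75Q = 54 + 4Q → Q* = 3.4783, P* = 67.913.
Marginal revenue: MR = 74 − 3.5Q. Set MR = MC: 74 − 3.5Q = 54 + 4Q → Q_m = 2.6667.
Price P_m = 74 − 1.75·2.6667 = 69.3333; MC(Q_m) = 54 + 4·2.6667 = 64.6668.
Competitive Q* = 3.4783, so ΔQ = 0.8116; wedge = 69.3333 − 64.6668 = 4.6665.
DWL = ½ × 0.8116 × 4.6665 = $1.89 thousand.

$1.89 thousand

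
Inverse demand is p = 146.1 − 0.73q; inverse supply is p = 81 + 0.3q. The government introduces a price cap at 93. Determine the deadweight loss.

277.29

Competitive equilibrium: 146.1 − 0.73q = 81 + 0.3q → q* = 63.2039, p* = 99.9612.
At the ceiling p = 93, quantity supplied = (93 − 81)/0.3 = 40.
Willingness to pay at q' = 40: 146.1 − 0.73·40 = 116.9.
Δq = 63.2039 − 40 = 23.2039; wedge = 116.9 − 93 = 23.9.
Welfare loss = ½ × 23.2039 × 23.9 = 277.29.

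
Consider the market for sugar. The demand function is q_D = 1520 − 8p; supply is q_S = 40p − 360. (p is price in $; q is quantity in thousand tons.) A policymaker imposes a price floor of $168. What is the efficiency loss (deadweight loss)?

In inverse form: demand p = 190 − 0.125q, supply p = 9 + 0.025q.
Competitive equilibrium: 190 − 0.125q = 9 + 0.025q → q* = 1206.66667, p* = 39.16667.
At the floor p = 168, quantity demanded = (190 − 168)/0.125 = 176.
Sellers' marginal cost at q' = 176: 9 + 0.025·176 = 13.4.
Δq = 1206.66667 − 176 = 1030.66667; wedge = 168 − 13.4 = 154.6.
DWL = ½ × 1030.66667 × 154.6 = $79670.53 thousand.

$79670.53 thousand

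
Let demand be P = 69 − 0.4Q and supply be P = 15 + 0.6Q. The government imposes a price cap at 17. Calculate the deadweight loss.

Competitive equilibrium: 69 − 0.4Q = 15 + 0.6Q → Q* = 54, P* = 47.4.
At the ceiling P = 17, quantity supplied = (17 − 15)/0.6 = 3.3333.
Willingness to pay at Q' = 3.3333: 69 − 0.4·3.3333 = 67.6667.
ΔQ = 54 − 3.3333 = 50.6667; wedge = 67.6667 − 17 = 50.6667.
DWL = ½ × 50.6667 × 50.6667 = 1283.56.

1283.56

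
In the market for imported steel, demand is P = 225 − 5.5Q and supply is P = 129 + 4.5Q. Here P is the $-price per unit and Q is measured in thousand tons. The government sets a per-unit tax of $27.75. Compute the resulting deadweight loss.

Competitive equilibrium: 225 − 5.5Q = 129 + 4.5Q → Q* = 9.6, P* = 172.2.
With the tax, the buyer price exceeds the seller price by 27.75: (225 − 5.5Q) − (129 + 4.5Q) = 27.75 → Q' = 6.825.
ΔQ = 9.6 − 6.825 = 2.775; the wedge equals the tax, 27.75.
Welfare loss = ½ × 2.775 × 27.75 = $38.50 thousand.

$38.50 thousand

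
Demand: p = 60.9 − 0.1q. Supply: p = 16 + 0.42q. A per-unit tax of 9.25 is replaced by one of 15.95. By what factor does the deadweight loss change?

Competitive equilibrium: 60.9 − 0.1q = 16 + 0.42q → q* = 86.3462, p* = 52.2654.
For a per-unit tax t: Δq = t/0.52, so DWL = ½·t·(t/0.52) = t²/1.04.
At t = 9.25: DWL = 82.272. At t = 15.95: DWL = 244.618.
Ratio = (15.95/9.25)² = 2.973.

2.973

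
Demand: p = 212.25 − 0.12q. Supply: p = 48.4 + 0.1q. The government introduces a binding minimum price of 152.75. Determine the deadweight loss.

Competitive equilibrium: 212.25 − 0.12q = 48.4 + 0.1q → q* = 744.7727, p* = 122.8773.
At the floor p = 152.75, quantity demanded = (212.25 − 152.75)/0.12 = 495.8333.
Sellers' marginal cost at q' = 495.8333: 48.4 + 0.1·495.8333 = 97.9833.
Δq = 744.7727 − 495.8333 = 248.9394; wedge = 152.75 − 97.9833 = 54.7667.
The triangle = ½ × 248.9394 × 54.7667 = 6816.79.

6816.79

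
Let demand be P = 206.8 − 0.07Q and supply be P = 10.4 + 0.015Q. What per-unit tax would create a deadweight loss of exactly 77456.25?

114.75

Competitive equilibrium: 206.8 − 0.07Q = 10.4 + 0.015Q → Q* = 2310.5882, P* = 45.0588.
A tax t gives ΔQ = t/0.085 and wedge t, so DWL = t²/0.17.
t²/0.17 = 77456.25 → t² = 13167.5625 → t = 114.75.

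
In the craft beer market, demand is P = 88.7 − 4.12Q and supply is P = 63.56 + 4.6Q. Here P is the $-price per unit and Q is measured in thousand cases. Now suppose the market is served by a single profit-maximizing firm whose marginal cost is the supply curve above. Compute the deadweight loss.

$3.73 thousand

Competitive equilibrium: 88.7 − 4.12Q = 63.56 + 4.6Q → Q* = 2.883, P* = 76.8219.
Marginal revenue: MR = 88.7 − 8.24Q. Set MR = MC: 88.7 − 8.24Q = 63.56 + 4.6Q → Q_m = 1.9579.
Price P_m = 88.7 − 4.12·1.9579 = 80.6335; MC(Q_m) = 63.56 + 4.6·1.9579 = 72.5663.
Competitive Q* = 2.883, so ΔQ = 0.9251; wedge = 80.6335 − 72.5663 = 8.0672.
Deadweight loss = ½ × 0.9251 × 8.0672 = $3.73 thousand.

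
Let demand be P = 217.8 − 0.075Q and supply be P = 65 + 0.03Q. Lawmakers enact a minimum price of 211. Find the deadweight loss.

97757.90

Competitive equilibrium: 217.8 − 0.075Q = 65 + 0.03Q → Q* = 1455.2381, P* = 108.6571.
At the floor P = 211, quantity demanded = (217.8 − 211)/0.075 = 90.6667.
Sellers' marginal cost at Q' = 90.6667: 65 + 0.03·90.6667 = 67.72.
ΔQ = 1455.2381 − 90.6667 = 1364.5714; wedge = 211 − 67.72 = 143.28.
DWL = ½ × 1364.5714 × 143.28 = 97757.90.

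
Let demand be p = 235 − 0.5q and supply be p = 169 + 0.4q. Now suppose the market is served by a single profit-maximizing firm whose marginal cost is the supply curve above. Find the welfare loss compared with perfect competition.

308.67

Competitive equilibrium: 235 − 0.5q = 169 + 0.4q → q* = 73.3333, p* = 198.3333.
Marginal revenue: MR = 235 − q. Set MR = MC: 235 − q = 169 + 0.4q → q_m = 47.1429.
Price p_m = 235 − 0.5·47.1429 = 211.4286; MC(q_m) = 169 + 0.4·47.1429 = 187.8572.
Competitive q* = 73.3333, so Δq = 26.1904; wedge = 211.4286 − 187.8572 = 23.5714.
DWL = ½ × 26.1904 × 23.5714 = 308.67.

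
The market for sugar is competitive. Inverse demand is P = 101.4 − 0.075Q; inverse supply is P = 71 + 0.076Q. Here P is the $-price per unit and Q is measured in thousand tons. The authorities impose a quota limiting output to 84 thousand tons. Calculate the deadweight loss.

Competitive equilibrium: 101.4 − 0.075Q = 71 + 0.076Q → Q* = 201.3245, P* = 86.3007.
At Q = 84: demand price = 101.4 − 0.075·84 = 95.1; supply price = 71 + 0.076·84 = 77.384.
ΔQ = 201.3245 − 84 = 117.3245; wedge = 95.1 − 77.384 = 17.716.
Welfare loss = ½ × 117.3245 × 17.716 = $1039.26 thousand.

$1039.26 thousand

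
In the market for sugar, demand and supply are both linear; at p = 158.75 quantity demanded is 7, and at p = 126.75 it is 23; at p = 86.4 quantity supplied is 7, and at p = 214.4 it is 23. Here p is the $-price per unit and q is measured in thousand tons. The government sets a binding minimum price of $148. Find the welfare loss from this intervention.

Demand slope = (126.75 − 158.75)/(23 − 7) = −2, so p = 172.75 − 2q.
Supply slope = (214.4 − 86.4)/(23 − 7) = 8, so p = 30.4 + 8q.
Competitive equilibrium: 172.75 − 2q = 30.4 + 8q → q* = 14.235, p* = 144.28.
At the floor p = 148, quantity demanded = (172.75 − 148)/2 = 12.375.
Sellers' marginal cost at q' = 12.375: 30.4 + 8·12.375 = 129.4.
Δq = 14.235 − 12.375 = 1.86; wedge = 148 − 129.4 = 18.6.
DWL = ½ × 1.86 × 18.6 = $17.298 thousand.

$17.298 thousand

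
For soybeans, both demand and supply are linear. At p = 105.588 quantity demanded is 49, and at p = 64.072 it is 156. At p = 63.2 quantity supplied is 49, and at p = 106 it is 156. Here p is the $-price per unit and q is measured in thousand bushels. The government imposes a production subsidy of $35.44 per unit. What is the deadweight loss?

$796.95 thousand

Demand slope = (64.072 − 105.588)/(156 − 49) = −0.388, so p = 124.6 − 0.388q.
Supply slope = (106 − 63.2)/(156 − 49) = 0.4, so p = 43.6 + 0.4q.
Competitive equilibrium: 124.6 − 0.388q = 43.6 + 0.4q → q* = 102.7919, p* = 84.7168.
The subsidy lowers effective supply by 35.44: p = 8.16 + 0.4q.
New quantity: 124.6 − 0.388q = 8.16 + 0.4q → q' = 147.7665.
Overproduction Δq = 147.7665 − 102.7919 = 44.9746; wedge = subsidy = 35.44.
Deadweight loss = ½ × 44.9746 × 35.44 = $796.95 thousand.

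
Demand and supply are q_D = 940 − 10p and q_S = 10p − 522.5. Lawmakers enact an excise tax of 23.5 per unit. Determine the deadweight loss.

1380.625

In inverse form: demand p = 94 − 0.1q, supply p = 52.25 + 0.1q.
Competitive equilibrium: 94 − 0.1q = 52.25 + 0.1q → q* = 208.75, p* = 73.125.
With the tax, the buyer price exceeds the seller price by 23.5: (94 − 0.1q) − (52.25 + 0.1q) = 23.5 → q' = 91.25.
Δq = 208.75 − 91.25 = 117.5; the wedge equals the tax, 23.5.
Welfare loss = ½ × 117.5 × 23.5 = 1380.625.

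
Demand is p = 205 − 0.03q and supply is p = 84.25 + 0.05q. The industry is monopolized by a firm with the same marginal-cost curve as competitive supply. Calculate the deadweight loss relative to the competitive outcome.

Competitive equilibrium: 205 − 0.03q = 84.25 + 0.05q → q* = 1509.375, p* = 159.7188.
Marginal revenue: MR = 205 − 0.06q. Set MR = MC: 205 − 0.06q = 84.25 + 0.05q → q_m = 1097.7273.
Price p_m = 205 − 0.03·1097.7273 = 172.0682; MC(q_m) = 84.25 + 0.05·1097.7273 = 139.1364.
Competitive q* = 1509.375, so Δq = 411.6477; wedge = 172.0682 − 139.1364 = 32.9318.
The triangle = ½ × 411.6477 × 32.9318 = 6778.15.

6778.15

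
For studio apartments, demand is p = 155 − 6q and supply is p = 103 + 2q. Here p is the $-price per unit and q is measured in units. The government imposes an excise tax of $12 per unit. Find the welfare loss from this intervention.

$9

Competitive equilibrium: 155 − 6q = 103 + 2q → q* = 6.5, p* = 116.
With the tax, the buyer price exceeds the seller price by 12: (155 − 6q) − (103 + 2q) = 12 → q' = 5.
Δq = 6.5 − 5 = 1.5; the wedge equals the tax, 12.
Welfare loss = ½ × 1.5 × 12 = $9.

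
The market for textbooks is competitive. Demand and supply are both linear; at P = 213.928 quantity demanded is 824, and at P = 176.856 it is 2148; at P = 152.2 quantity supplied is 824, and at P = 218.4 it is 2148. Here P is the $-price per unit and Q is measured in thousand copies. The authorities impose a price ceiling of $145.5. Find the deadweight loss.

Demand slope = (176.856 − 213.928)/(2148 − 824) = −0.028, so P = 237 − 0.028Q.
Supply slope = (218.4 − 152.2)/(2148 − 824) = 0.05, so P = 111 + 0.05Q.
Competitive equilibrium: 237 − 0.028Q = 111 + 0.05Q → Q* = 1615.3846, P* = 191.7692.
At the ceiling P = 145.5, quantity supplied = (145.5 − 111)/0.05 = 690.
Willingness to pay at Q' = 690: 237 − 0.028·690 = 217.68.
ΔQ = 1615.3846 − 690 = 925.3846; wedge = 217.68 − 145.5 = 72.18.
Welfare loss = ½ × 925.3846 × 72.18 = $33397.13 thousand.

$33397.13 thousand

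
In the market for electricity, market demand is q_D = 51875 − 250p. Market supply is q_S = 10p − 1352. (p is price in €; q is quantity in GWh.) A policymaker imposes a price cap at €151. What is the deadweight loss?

In inverse form: demand p = 207.5 − 0.004q, supply p = 135.2 + 0.1q.
Competitive equilibrium: 207.5 − 0.004q = 135.2 + 0.1q → q* = 695.1923, p* = 204.7192.
At the ceiling p = 151, quantity supplied = (151 − 135.2)/0.1 = 158.
Willingness to pay at q' = 158: 207.5 − 0.004·158 = 206.868.
Δq = 695.1923 − 158 = 537.1923; wedge = 206.868 − 151 = 55.868.
The triangle = ½ × 537.1923 × 55.868 = €15005.93.

€15005.93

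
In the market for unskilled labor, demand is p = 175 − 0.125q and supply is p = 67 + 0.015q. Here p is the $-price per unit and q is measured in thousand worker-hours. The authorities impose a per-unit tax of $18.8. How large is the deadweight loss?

Competitive equilibrium: 175 − 0.125q = 67 + 0.015q → q* = 771.4286, p* = 78.5714.
With the tax, the buyer price exceeds the seller price by 18.8: (175 − 0.125q) − (67 + 0.015q) = 18.8 → q' = 637.1429.
Δq = 771.4286 − 637.1429 = 134.2857; the wedge equals the tax, 18.8.
DWL = ½ × 134.2857 × 18.8 = $1262.29 thousand.

$1262.29 thousand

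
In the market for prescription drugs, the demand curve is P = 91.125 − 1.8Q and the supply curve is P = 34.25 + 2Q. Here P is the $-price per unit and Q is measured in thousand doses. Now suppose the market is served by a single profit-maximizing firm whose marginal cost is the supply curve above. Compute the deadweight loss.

$43.97 thousand

Competitive equilibrium: 91.125 − 1.8Q = 34.25 + 2Q → Q* = 14.9671, P* = 64.1842.
Marginal revenue: MR = 91.125 − 3.6Q. Set MR = MC: 91.125 − 3.6Q = 34.25 + 2Q → Q_m = 10.1563.
Price P_m = 91.125 − 1.8·10.1563 = 72.8437; MC(Q_m) = 34.25 + 2·10.1563 = 54.5626.
Competitive Q* = 14.9671, so ΔQ = 4.8108; wedge = 72.8437 − 54.5626 = 18.2811.
Deadweight loss = ½ × 4.8108 × 18.2811 = $43.97 thousand.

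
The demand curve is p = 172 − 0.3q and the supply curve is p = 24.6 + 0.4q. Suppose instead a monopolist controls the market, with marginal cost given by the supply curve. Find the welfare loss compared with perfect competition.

Competitive equilibrium: 172 − 0.3q = 24.6 + 0.4q → q* = 210.5714, p* = 108.8286.
Marginal revenue: MR = 172 − 0.6q. Set MR = MC: 172 − 0.6q = 24.6 + 0.4q → q_m = 147.4.
Price p_m = 172 − 0.3·147.4 = 127.78; MC(q_m) = 24.6 + 0.4·147.4 = 83.56.
Competitive q* = 210.5714, so Δq = 63.1714; wedge = 127.78 − 83.56 = 44.22.
Deadweight loss = ½ × 63.1714 × 44.22 = 1396.72.

1396.72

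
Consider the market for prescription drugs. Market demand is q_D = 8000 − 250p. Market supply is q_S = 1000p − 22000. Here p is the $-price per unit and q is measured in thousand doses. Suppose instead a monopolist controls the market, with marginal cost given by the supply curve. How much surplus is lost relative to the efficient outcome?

In inverse form: demand p = 32 − 0.004q, supply p = 22 + 0.001q.
Competitive equilibrium: 32 − 0.004q = 22 + 0.001q → q* = 2000, p* = 24.
Marginal revenue: MR = 32 − 0.008q. Set MR = MC: 32 − 0.008q = 22 + 0.001q → q_m = 1111.11111.
Price p_m = 32 − 0.004·1111.11111 = 27.55556; MC(q_m) = 22 + 0.001·1111.11111 = 23.11111.
Competitive q* = 2000, so Δq = 888.88889; wedge = 27.55556 − 23.11111 = 4.44445.
DWL = ½ × 888.88889 × 4.44445 = $1975.31 thousand.

$1975.31 thousand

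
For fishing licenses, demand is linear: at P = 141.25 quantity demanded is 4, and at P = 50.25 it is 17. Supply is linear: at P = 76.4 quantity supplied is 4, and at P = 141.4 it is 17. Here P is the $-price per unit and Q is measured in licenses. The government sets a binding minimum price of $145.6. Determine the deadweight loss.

Demand slope = (50.25 − 141.25)/(17 − 4) = −7, so P = 169.25 − 7Q.
Supply slope = (141.4 − 76.4)/(17 − 4) = 5, so P = 56.4 + 5Q.
Competitive equilibrium: 169.25 − 7Q = 56.4 + 5Q → Q* = 9.4042, P* = 103.4208.
At the floor P = 145.6, quantity demanded = (169.25 − 145.6)/7 = 3.3786.
Sellers' marginal cost at Q' = 3.3786: 56.4 + 5·3.3786 = 73.293.
ΔQ = 9.4042 − 3.3786 = 6.0256; wedge = 145.6 − 73.293 = 72.307.
DWL = ½ × 6.0256 × 72.307 = $217.85.

$217.85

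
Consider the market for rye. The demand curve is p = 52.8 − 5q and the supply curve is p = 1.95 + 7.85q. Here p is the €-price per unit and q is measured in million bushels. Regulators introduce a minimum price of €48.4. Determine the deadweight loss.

€60.84 million

Competitive equilibrium: 52.8 − 5q = 1.95 + 7.85q → q* = 3.9572, p* = 33.014.
At the floor p = 48.4, quantity demanded = (52.8 − 48.4)/5 = 0.88.
Sellers' marginal cost at q' = 0.88: 1.95 + 7.85·0.88 = 8.858.
Δq = 3.9572 − 0.88 = 3.0772; wedge = 48.4 − 8.858 = 39.542.
Welfare loss = ½ × 3.0772 × 39.542 = €60.84 million.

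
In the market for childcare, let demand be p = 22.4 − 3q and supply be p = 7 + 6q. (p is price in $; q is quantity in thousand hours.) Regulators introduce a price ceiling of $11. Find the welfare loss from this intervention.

$4.91 thousand

Competitive equilibrium: 22.4 − 3q = 7 + 6q → q* = 1.7111, p* = 17.2667.
At the ceiling p = 11, quantity supplied = (11 − 7)/6 = 0.6667.
Willingness to pay at q' = 0.6667: 22.4 − 3·0.6667 = 20.3999.
Δq = 1.7111 − 0.6667 = 1.0444; wedge = 20.3999 − 11 = 9.3999.
DWL = ½ × 1.0444 × 9.3999 = $4.91 thousand.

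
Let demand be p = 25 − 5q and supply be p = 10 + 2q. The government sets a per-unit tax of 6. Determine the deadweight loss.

Competitive equilibrium: 25 − 5q = 10 + 2q → q* = 2.1429, p* = 14.2857.
With the tax, the buyer price exceeds the seller price by 6: (25 − 5q) − (10 + 2q) = 6 → q' = 1.2857.
Δq = 2.1429 − 1.2857 = 0.8572; the wedge equals the tax, 6.
DWL = ½ × 0.8572 × 6 = 2.57.

2.57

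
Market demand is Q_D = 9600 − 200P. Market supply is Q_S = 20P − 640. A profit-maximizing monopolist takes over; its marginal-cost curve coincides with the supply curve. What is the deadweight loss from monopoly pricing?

In inverse form: demand P = 48 − 0.005Q, supply P = 32 + 0.05Q.
Competitive equilibrium: 48 − 0.005Q = 32 + 0.05Q → Q* = 290.9091, P* = 46.5455.
Marginal revenue: MR = 48 − 0.01Q. Set MR = MC: 48 − 0.01Q = 32 + 0.05Q → Q_m = 266.6667.
Price P_m = 48 − 0.005·266.6667 = 46.6667; MC(Q_m) = 32 + 0.05·266.6667 = 45.3333.
Competitive Q* = 290.9091, so ΔQ = 24.2424; wedge = 46.6667 − 45.3333 = 1.3334.
Deadweight loss = ½ × 24.2424 × 1.3334 = 16.16.

16.16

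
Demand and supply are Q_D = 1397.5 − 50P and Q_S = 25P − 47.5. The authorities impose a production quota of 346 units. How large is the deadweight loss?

In inverse form: demand P = 27.95 − 0.02Q, supply P = 1.9 + 0.04Q.
Competitive equilibrium: 27.95 − 0.02Q = 1.9 + 0.04Q → Q* = 434.1667, P* = 19.2667.
At Q = 346: demand price = 27.95 − 0.02·346 = 21.03; supply price = 1.9 + 0.04·346 = 15.74.
ΔQ = 434.1667 − 346 = 88.1667; wedge = 21.03 − 15.74 = 5.29.
DWL = ½ × 88.1667 × 5.29 = 233.20.

233.20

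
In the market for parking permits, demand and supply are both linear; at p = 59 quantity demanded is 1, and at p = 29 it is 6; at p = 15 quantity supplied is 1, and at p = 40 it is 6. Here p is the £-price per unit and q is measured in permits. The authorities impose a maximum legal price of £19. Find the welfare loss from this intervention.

£56.32

Demand slope = (29 − 59)/(6 − 1) = −6, so p = 65 − 6q.
Supply slope = (40 − 15)/(6 − 1) = 5, so p = 10 + 5q.
Competitive equilibrium: 65 − 6q = 10 + 5q → q* = 5, p* = 35.
At the ceiling p = 19, quantity supplied = (19 − 10)/5 = 1.8.
Willingness to pay at q' = 1.8: 65 − 6·1.8 = 54.2.
Δq = 5 − 1.8 = 3.2; wedge = 54.2 − 19 = 35.2.
The triangle = ½ × 3.2 × 35.2 = £56.32.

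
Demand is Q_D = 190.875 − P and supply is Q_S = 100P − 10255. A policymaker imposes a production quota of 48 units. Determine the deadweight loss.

In inverse form: demand P = 190.875 − Q, supply P = 102.55 + 0.01Q.
Competitive equilibrium: 190.875 − Q = 102.55 + 0.01Q → Q* = 87.4505, P* = 103.4245.
At Q = 48: demand price = 190.875 − 1·48 = 142.875; supply price = 102.55 + 0.01·48 = 103.03.
ΔQ = 87.4505 − 48 = 39.4505; wedge = 142.875 − 103.03 = 39.845.
The triangle = ½ × 39.4505 × 39.845 = 785.95.

785.95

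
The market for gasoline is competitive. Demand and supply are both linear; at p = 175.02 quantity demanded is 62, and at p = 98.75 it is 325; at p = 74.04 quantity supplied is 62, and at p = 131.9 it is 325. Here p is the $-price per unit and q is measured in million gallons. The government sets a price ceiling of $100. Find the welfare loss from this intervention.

Demand slope = (98.75 − 175.02)/(325 − 62) = −0.29, so p = 193 − 0.29q.
Supply slope = (131.9 − 74.04)/(325 − 62) = 0.22, so p = 60.4 + 0.22q.
Competitive equilibrium: 193 − 0.29q = 60.4 + 0.22q → q* = 260, p* = 117.6.
At the ceiling p = 100, quantity supplied = (100 − 60.4)/0.22 = 180.
Willingness to pay at q' = 180: 193 − 0.29·180 = 140.8.
Δq = 260 − 180 = 80; wedge = 140.8 − 100 = 40.8.
The triangle = ½ × 80 × 40.8 = $1632 million.

$1632 million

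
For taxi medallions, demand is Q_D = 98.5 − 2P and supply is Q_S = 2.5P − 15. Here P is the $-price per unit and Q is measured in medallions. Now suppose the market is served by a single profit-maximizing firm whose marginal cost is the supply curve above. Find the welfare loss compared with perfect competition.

$132.55

In inverse form: demand P = 49.25 − 0.5Q, supply P = 6 + 0.4Q.
Competitive equilibrium: 49.25 − 0.5Q = 6 + 0.4Q → Q* = 48.0556, P* = 25.2222.
Marginal revenue: MR = 49.25 − Q. Set MR = MC: 49.25 − Q = 6 + 0.4Q → Q_m = 30.8929.
Price P_m = 49.25 − 0.5·30.8929 = 33.8036; MC(Q_m) = 6 + 0.4·30.8929 = 18.3572.
Competitive Q* = 48.0556, so ΔQ = 17.1627; wedge = 33.8036 − 18.3572 = 15.4464.
Deadweight loss = ½ × 17.1627 × 15.4464 = $132.55.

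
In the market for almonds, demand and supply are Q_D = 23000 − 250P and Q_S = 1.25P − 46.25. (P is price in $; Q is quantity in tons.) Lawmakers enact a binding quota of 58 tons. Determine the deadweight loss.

$43.55

In inverse form: demand P = 92 − 0.004Q, supply P = 37 + 0.8Q.
Competitive equilibrium: 92 − 0.004Q = 37 + 0.8Q → Q* = 68.408, P* = 91.7264.
At Q = 58: demand price = 92 − 0.004·58 = 91.768; supply price = 37 + 0.8·58 = 83.4.
ΔQ = 68.408 − 58 = 10.408; wedge = 91.768 − 83.4 = 8.368.
DWL = ½ × 10.408 × 8.368 = $43.55.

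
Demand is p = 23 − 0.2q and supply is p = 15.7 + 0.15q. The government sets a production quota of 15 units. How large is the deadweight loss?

Competitive equilibrium: 23 − 0.2q = 15.7 + 0.15q → q* = 20.8571, p* = 18.8286.
At q = 15: demand price = 23 − 0.2·15 = 20; supply price = 15.7 + 0.15·15 = 17.95.
Δq = 20.8571 − 15 = 5.8571; wedge = 20 − 17.95 = 2.05.
The triangle = ½ × 5.8571 × 2.05 = 6.

6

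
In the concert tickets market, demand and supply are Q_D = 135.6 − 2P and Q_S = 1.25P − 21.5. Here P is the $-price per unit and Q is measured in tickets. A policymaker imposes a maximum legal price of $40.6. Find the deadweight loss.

In inverse form: demand P = 67.8 − 0.5Q, supply P = 17.2 + 0.8Q.
Competitive equilibrium: 67.8 − 0.5Q = 17.2 + 0.8Q → Q* = 38.9231, P* = 48.3385.
At the ceiling P = 40.6, quantity supplied = (40.6 − 17.2)/0.8 = 29.25.
Willingness to pay at Q' = 29.25: 67.8 − 0.5·29.25 = 53.175.
ΔQ = 38.9231 − 29.25 = 9.6731; wedge = 53.175 − 40.6 = 12.575.
The triangle = ½ × 9.6731 × 12.575 = $60.82.

$60.82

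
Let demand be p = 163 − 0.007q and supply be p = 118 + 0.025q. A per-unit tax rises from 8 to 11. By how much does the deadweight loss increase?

Competitive equilibrium: 163 − 0.007q = 118 + 0.025q → q* = 1406.25, p* = 153.1563.
For a per-unit tax t: Δq = t/0.032, so DWL = ½·t·(t/0.032) = t²/0.064.
At t = 8: DWL = 1000. At t = 11: DWL = 1890.625.
Increase = 1890.625 − 1000 = 890.625.

890.625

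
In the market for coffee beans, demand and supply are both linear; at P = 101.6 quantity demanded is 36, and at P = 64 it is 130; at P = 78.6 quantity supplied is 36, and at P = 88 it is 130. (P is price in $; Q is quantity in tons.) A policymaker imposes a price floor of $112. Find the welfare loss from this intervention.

Demand slope = (64 − 101.6)/(130 − 36) = −0.4, so P = 116 − 0.4Q.
Supply slope = (88 − 78.6)/(130 − 36) = 0.1, so P = 75 + 0.1Q.
Competitive equilibrium: 116 − 0.4Q = 75 + 0.1Q → Q* = 82, P* = 83.2.
At the floor P = 112, quantity demanded = (116 − 112)/0.4 = 10.
Sellers' marginal cost at Q' = 10: 75 + 0.1·10 = 76.
ΔQ = 82 − 10 = 72; wedge = 112 − 76 = 36.
The triangle = ½ × 72 × 36 = $1296.

$1296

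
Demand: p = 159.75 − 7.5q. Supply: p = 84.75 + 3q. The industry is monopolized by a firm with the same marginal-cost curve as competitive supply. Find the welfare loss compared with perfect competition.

Competitive equilibrium: 159.75 − 7.5q = 84.75 + 3q → q* = 7.1429, p* = 106.1786.
Marginal revenue: MR = 159.75 − 15q. Set MR = MC: 159.75 − 15q = 84.75 + 3q → q_m = 4.1667.
Price p_m = 159.75 − 7.5·4.1667 = 128.4998; MC(q_m) = 84.75 + 3·4.1667 = 97.2501.
Competitive q* = 7.1429, so Δq = 2.9762; wedge = 128.4998 − 97.2501 = 31.2497.
DWL = ½ × 2.9762 × 31.2497 = 46.50.

46.50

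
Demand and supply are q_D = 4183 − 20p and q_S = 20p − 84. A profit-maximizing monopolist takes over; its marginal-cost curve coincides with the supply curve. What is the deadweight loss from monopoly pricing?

23335.83

In inverse form: demand p = 209.15 − 0.05q, supply p = 4.2 + 0.05q.
Competitive equilibrium: 209.15 − 0.05q = 4.2 + 0.05q → q* = 2049.5, p* = 106.675.
Marginal revenue: MR = 209.15 − 0.1q. Set MR = MC: 209.15 − 0.1q = 4.2 + 0.05q → q_m = 1366.33333.
Price p_m = 209.15 − 0.05·1366.33333 = 140.83333; MC(q_m) = 4.2 + 0.05·1366.33333 = 72.51667.
Competitive q* = 2049.5, so Δq = 683.16667; wedge = 140.83333 − 72.51667 = 68.31666.
Deadweight loss = ½ × 683.16667 × 68.31666 = 23335.83.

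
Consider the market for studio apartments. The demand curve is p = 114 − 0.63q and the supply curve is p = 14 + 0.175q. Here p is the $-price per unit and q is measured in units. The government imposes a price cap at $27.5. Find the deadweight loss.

Competitive equilibrium: 114 − 0.63q = 14 + 0.175q → q* = 124.2236, p* = 35.7391.
At the ceiling p = 27.5, quantity supplied = (27.5 − 14)/0.175 = 77.1429.
Willingness to pay at q' = 77.1429: 114 − 0.63·77.1429 = 65.4.
Δq = 124.2236 − 77.1429 = 47.0807; wedge = 65.4 − 27.5 = 37.9.
Deadweight loss = ½ × 47.0807 × 37.9 = $892.18.

$892.18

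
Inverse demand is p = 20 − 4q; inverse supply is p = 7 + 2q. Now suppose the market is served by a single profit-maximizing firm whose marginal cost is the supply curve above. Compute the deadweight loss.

2.25

Competitive equilibrium: 20 − 4q = 7 + 2q → q* = 2.1667, p* = 11.3333.
Marginal revenue: MR = 20 − 8q. Set MR = MC: 20 − 8q = 7 + 2q → q_m = 1.3.
Price p_m = 20 − 4·1.3 = 14.8; MC(q_m) = 7 + 2·1.3 = 9.6.
Competitive q* = 2.1667, so Δq = 0.8667; wedge = 14.8 − 9.6 = 5.2.
Deadweight loss = ½ × 0.8667 × 5.2 = 2.25.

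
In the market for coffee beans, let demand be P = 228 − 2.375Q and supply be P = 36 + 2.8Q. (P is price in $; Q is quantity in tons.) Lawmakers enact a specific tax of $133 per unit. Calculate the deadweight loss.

Competitive equilibrium: 228 − 2.375Q = 36 + 2.8Q → Q* = 37.1014, P* = 139.8841.
With the tax, the buyer price exceeds the seller price by 133: (228 − 2.375Q) − (36 + 2.8Q) = 133 → Q' = 11.401.
ΔQ = 37.1014 − 11.401 = 25.7004; the wedge equals the tax, 133.
Welfare loss = ½ × 25.7004 × 133 = $1709.08.

$1709.08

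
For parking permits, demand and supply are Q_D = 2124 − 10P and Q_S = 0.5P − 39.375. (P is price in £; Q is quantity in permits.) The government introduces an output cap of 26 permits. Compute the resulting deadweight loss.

In inverse form: demand P = 212.4 − 0.1Q, supply P = 78.75 + 2Q.
Competitive equilibrium: 212.4 − 0.1Q = 78.75 + 2Q → Q* = 63.64286, P* = 206.03571.
At Q = 26: demand price = 212.4 − 0.1·26 = 209.8; supply price = 78.75 + 2·26 = 130.75.
ΔQ = 63.64286 − 26 = 37.64286; wedge = 209.8 − 130.75 = 79.05.
The triangle = ½ × 37.64286 × 79.05 = £1487.83.

£1487.83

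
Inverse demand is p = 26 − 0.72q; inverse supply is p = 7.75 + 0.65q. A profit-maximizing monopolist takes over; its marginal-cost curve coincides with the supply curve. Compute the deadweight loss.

14.43

Competitive equilibrium: 26 − 0.72q = 7.75 + 0.65q → q* = 13.3212, p* = 16.4088.
Marginal revenue: MR = 26 − 1.44q. Set MR = MC: 26 − 1.44q = 7.75 + 0.65q → q_m = 8.7321.
Price p_m = 26 − 0.72·8.7321 = 19.7129; MC(q_m) = 7.75 + 0.65·8.7321 = 13.4259.
Competitive q* = 13.3212, so Δq = 4.5891; wedge = 19.7129 − 13.4259 = 6.287.
Deadweight loss = ½ × 4.5891 × 6.287 = 14.43.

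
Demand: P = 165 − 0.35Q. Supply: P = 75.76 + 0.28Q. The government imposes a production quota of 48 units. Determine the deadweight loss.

2762.70

Competitive equilibrium: 165 − 0.35Q = 75.76 + 0.28Q → Q* = 141.6508, P* = 115.4222.
At Q = 48: demand price = 165 − 0.35·48 = 148.2; supply price = 75.76 + 0.28·48 = 89.2.
ΔQ = 141.6508 − 48 = 93.6508; wedge = 148.2 − 89.2 = 59.
Deadweight loss = ½ × 93.6508 × 59 = 2762.70.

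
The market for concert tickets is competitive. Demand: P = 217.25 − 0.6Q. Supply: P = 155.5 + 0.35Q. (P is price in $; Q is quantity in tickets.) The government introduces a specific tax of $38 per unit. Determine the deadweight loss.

$760

Competitive equilibrium: 217.25 − 0.6Q = 155.5 + 0.35Q → Q* = 65, P* = 178.25.
With the tax, the buyer price exceeds the seller price by 38: (217.25 − 0.6Q) − (155.5 + 0.35Q) = 38 → Q' = 25.
ΔQ = 65 − 25 = 40; the wedge equals the tax, 38.
Deadweight loss = ½ × 40 × 38 = $760.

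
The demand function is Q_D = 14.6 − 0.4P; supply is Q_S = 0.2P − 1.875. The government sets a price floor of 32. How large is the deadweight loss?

In inverse form: demand P = 36.5 − 2.5Q, supply P = 9.375 + 5Q.
Competitive equilibrium: 36.5 − 2.5Q = 9.375 + 5Q → Q* = 3.6167, P* = 27.4583.
At the floor P = 32, quantity demanded = (36.5 − 32)/2.5 = 1.8.
Sellers' marginal cost at Q' = 1.8: 9.375 + 5·1.8 = 18.375.
ΔQ = 3.6167 − 1.8 = 1.8167; wedge = 32 − 18.375 = 13.625.
Deadweight loss = ½ × 1.8167 × 13.625 = 12.38.

12.38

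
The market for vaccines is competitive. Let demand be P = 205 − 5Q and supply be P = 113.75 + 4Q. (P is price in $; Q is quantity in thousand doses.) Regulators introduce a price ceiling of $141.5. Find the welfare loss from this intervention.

Competitive equilibrium: 205 − 5Q = 113.75 + 4Q → Q* = 10.1389, P* = 154.3056.
At the ceiling P = 141.5, quantity supplied = (141.5 − 113.75)/4 = 6.9375.
Willingness to pay at Q' = 6.9375: 205 − 5·6.9375 = 170.3125.
ΔQ = 10.1389 − 6.9375 = 3.2014; wedge = 170.3125 − 141.5 = 28.8125.
Deadweight loss = ½ × 3.2014 × 28.8125 = $46.12 thousand.

$46.12 thousand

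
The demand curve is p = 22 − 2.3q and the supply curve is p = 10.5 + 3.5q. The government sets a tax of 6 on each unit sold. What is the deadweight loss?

3.10

Competitive equilibrium: 22 − 2.3q = 10.5 + 3.5q → q* = 1.9828, p* = 17.4397.
With the tax, the buyer price exceeds the seller price by 6: (22 − 2.3q) − (10.5 + 3.5q) = 6 → q' = 0.9483.
Δq = 1.9828 − 0.9483 = 1.0345; the wedge equals the tax, 6.
Deadweight loss = ½ × 1.0345 × 6 = 3.10.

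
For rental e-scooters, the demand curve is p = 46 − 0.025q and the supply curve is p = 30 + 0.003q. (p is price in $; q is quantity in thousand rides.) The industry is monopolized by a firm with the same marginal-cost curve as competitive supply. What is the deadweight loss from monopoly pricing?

Competitive equilibrium: 46 − 0.025q = 30 + 0.003q → q* = 571.42857, p* = 31.71429.
Marginal revenue: MR = 46 − 0.05q. Set MR = MC: 46 − 0.05q = 30 + 0.003q → q_m = 301.88679.
Price p_m = 46 − 0.025·301.88679 = 38.45283; MC(q_m) = 30 + 0.003·301.88679 = 30.90566.
Competitive q* = 571.42857, so Δq = 269.54178; wedge = 38.45283 − 30.90566 = 7.54717.
The triangle = ½ × 269.54178 × 7.54717 = $1017.14 thousand.

$1017.14 thousand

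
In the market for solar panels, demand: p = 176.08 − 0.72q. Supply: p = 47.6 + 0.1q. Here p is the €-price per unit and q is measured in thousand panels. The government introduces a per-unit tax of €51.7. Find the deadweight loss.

Competitive equilibrium: 176.08 − 0.72q = 47.6 + 0.1q → q* = 156.6829, p* = 63.2683.
With the tax, the buyer price exceeds the seller price by 51.7: (176.08 − 0.72q) − (47.6 + 0.1q) = 51.7 → q' = 93.6341.
Δq = 156.6829 − 93.6341 = 63.0488; the wedge equals the tax, 51.7.
Welfare loss = ½ × 63.0488 × 51.7 = €1629.81 thousand.

€1629.81 thousand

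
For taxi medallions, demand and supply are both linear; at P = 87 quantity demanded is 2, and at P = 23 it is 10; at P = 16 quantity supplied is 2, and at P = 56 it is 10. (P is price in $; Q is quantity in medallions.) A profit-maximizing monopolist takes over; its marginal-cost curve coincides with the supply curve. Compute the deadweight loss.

$52.52

Demand slope = (23 − 87)/(10 − 2) = −8, so P = 103 − 8Q.
Supply slope = (56 − 16)/(10 − 2) = 5, so P = 6 + 5Q.
Competitive equilibrium: 103 − 8Q = 6 + 5Q → Q* = 7.4615, P* = 43.3077.
Marginal revenue: MR = 103 − 16Q. Set MR = MC: 103 − 16Q = 6 + 5Q → Q_m = 4.619.
Price P_m = 103 − 8·4.619 = 66.048; MC(Q_m) = 6 + 5·4.619 = 29.095.
Competitive Q* = 7.4615, so ΔQ = 2.8425; wedge = 66.048 − 29.095 = 36.953.
Deadweight loss = ½ × 2.8425 × 36.953 = $52.52.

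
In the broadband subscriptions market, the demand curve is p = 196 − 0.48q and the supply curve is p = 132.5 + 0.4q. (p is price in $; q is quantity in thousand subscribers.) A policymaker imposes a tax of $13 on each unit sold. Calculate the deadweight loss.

$96.02 thousand

Competitive equilibrium: 196 − 0.48q = 132.5 + 0.4q → q* = 72.1591, p* = 161.3636.
With the tax, the buyer price exceeds the seller price by 13: (196 − 0.48q) − (132.5 + 0.4q) = 13 → q' = 57.3864.
Δq = 72.1591 − 57.3864 = 14.7727; the wedge equals the tax, 13.
The triangle = ½ × 14.7727 × 13 = $96.02 thousand.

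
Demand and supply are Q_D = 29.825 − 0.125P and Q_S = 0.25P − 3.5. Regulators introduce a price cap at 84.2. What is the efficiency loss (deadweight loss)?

8.17

In inverse form: demand P = 238.6 − 8Q, supply P = 14 + 4Q.
Competitive equilibrium: 238.6 − 8Q = 14 + 4Q → Q* = 18.7167, P* = 88.8667.
At the ceiling P = 84.2, quantity supplied = (84.2 − 14)/4 = 17.55.
Willingness to pay at Q' = 17.55: 238.6 − 8·17.55 = 98.2.
ΔQ = 18.7167 − 17.55 = 1.1667; wedge = 98.2 − 84.2 = 14.
DWL = ½ × 1.1667 × 14 = 8.17.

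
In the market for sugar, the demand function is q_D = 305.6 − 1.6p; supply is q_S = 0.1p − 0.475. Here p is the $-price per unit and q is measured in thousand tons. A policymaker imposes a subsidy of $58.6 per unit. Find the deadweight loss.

$161.60 thousand

In inverse form: demand p = 191 − 0.625q, supply p = 4.75 + 10q.
Competitive equilibrium: 191 − 0.625q = 4.75 + 10q → q* = 17.5294, p* = 180.0441.
The subsidy lowers effective supply by 58.6: p = 10q − 53.85.
New quantity: 191 − 0.625q = 10q − 53.85 → q' = 23.0447.
Overproduction Δq = 23.0447 − 17.5294 = 5.5153; wedge = subsidy = 58.6.
The triangle = ½ × 5.5153 × 58.6 = $161.60 thousand.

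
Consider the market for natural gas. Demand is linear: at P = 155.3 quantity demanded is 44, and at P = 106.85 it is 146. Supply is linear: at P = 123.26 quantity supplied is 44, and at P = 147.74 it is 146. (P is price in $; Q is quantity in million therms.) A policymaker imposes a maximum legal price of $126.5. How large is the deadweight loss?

$350.49 million

Demand slope = (106.85 − 155.3)/(146 − 44) = −0.475, so P = 176.2 − 0.475Q.
Supply slope = (147.74 − 123.26)/(146 − 44) = 0.24, so P = 112.7 + 0.24Q.
Competitive equilibrium: 176.2 − 0.475Q = 112.7 + 0.24Q → Q* = 88.8112, P* = 134.0147.
At the ceiling P = 126.5, quantity supplied = (126.5 − 112.7)/0.24 = 57.5.
Willingness to pay at Q' = 57.5: 176.2 − 0.475·57.5 = 148.8875.
ΔQ = 88.8112 − 57.5 = 31.3112; wedge = 148.8875 − 126.5 = 22.3875.
Deadweight loss = ½ × 31.3112 × 22.3875 = $350.49 million.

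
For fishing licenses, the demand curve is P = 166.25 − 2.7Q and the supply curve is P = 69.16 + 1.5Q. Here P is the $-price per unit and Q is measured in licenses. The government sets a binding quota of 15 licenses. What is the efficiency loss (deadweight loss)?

Competitive equilibrium: 166.25 − 2.7Q = 69.16 + 1.5Q → Q* = 23.1167, P* = 103.835.
At Q = 15: demand price = 166.25 − 2.7·15 = 125.75; supply price = 69.16 + 1.5·15 = 91.66.
ΔQ = 23.1167 − 15 = 8.1167; wedge = 125.75 − 91.66 = 34.09.
DWL = ½ × 8.1167 × 34.09 = $138.35.

$138.35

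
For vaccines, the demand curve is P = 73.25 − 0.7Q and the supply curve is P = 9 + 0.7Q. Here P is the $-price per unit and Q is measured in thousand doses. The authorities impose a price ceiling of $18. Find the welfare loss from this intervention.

Competitive equilibrium: 73.25 − 0.7Q = 9 + 0.7Q → Q* = 45.8929, P* = 41.125.
At the ceiling P = 18, quantity supplied = (18 − 9)/0.7 = 12.8571.
Willingness to pay at Q' = 12.8571: 73.25 − 0.7·12.8571 = 64.25.
ΔQ = 45.8929 − 12.8571 = 33.0358; wedge = 64.25 − 18 = 46.25.
Deadweight loss = ½ × 33.0358 × 46.25 = $763.95 thousand.

$763.95 thousand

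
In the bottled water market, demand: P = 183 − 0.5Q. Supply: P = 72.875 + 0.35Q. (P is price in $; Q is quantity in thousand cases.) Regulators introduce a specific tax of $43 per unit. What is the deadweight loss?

Competitive equilibrium: 183 − 0.5Q = 72.875 + 0.35Q → Q* = 129.5588, P* = 118.2206.
With the tax, the buyer price exceeds the seller price by 43: (183 − 0.5Q) − (72.875 + 0.35Q) = 43 → Q' = 78.9706.
ΔQ = 129.5588 − 78.9706 = 50.5882; the wedge equals the tax, 43.
Welfare loss = ½ × 50.5882 × 43 = $1087.65 thousand.

$1087.65 thousand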